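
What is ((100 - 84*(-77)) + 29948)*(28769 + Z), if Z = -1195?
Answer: 1006892184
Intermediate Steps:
((100 - 84*(-77)) + 29948)*(28769 + Z) = ((100 - 84*(-77)) + 29948)*(28769 - 1195) = ((100 + 6468) + 29948)*27574 = (6568 + 29948)*27574 = 36516*27574 = 1006892184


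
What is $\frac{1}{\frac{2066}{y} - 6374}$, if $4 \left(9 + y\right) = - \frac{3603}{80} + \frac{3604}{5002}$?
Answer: $- \frac{16069823}{104082512922} \approx -0.0001544$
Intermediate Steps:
$y = - \frac{16069823}{800320}$ ($y = -9 + \frac{- \frac{3603}{80} + \frac{3604}{5002}}{4} = -9 + \frac{\left(-3603\right) \frac{1}{80} + 3604 \cdot \frac{1}{5002}}{4} = -9 + \frac{- \frac{3603}{80} + \frac{1802}{2501}}{4} = -9 + \frac{1}{4} \left(- \frac{8866943}{200080}\right) = -9 - \frac{8866943}{800320} = - \frac{16069823}{800320} \approx -20.079$)
$\frac{1}{\frac{2066}{y} - 6374} = \frac{1}{\frac{2066}{- \frac{16069823}{800320}} - 6374} = \frac{1}{2066 \left(- \frac{800320}{16069823}\right) - 6374} = \frac{1}{- \frac{1653461120}{16069823} - 6374} = \frac{1}{- \frac{104082512922}{16069823}} = - \frac{16069823}{104082512922}$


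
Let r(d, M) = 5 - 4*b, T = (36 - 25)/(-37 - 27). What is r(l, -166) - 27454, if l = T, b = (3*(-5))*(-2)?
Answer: -27569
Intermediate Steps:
b = 30 (b = -15*(-2) = 30)
T = -11/64 (T = 11/(-64) = 11*(-1/64) = -11/64 ≈ -0.17188)
l = -11/64 ≈ -0.17188
r(d, M) = -115 (r(d, M) = 5 - 4*30 = 5 - 120 = -115)
r(l, -166) - 27454 = -115 - 27454 = -27569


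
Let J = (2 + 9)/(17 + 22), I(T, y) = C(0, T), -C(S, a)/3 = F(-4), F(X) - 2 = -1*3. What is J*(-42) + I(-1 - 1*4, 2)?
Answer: -115/13 ≈ -8.8462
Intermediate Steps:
F(X) = -1 (F(X) = 2 - 1*3 = 2 - 3 = -1)
C(S, a) = 3 (C(S, a) = -3*(-1) = 3)
I(T, y) = 3
J = 11/39 ≈ 0.28205
J*(-42) + I(-1 - 1*4, 2) = (11/39)*(-42) + 3 = -154/13 + 3 = -115/13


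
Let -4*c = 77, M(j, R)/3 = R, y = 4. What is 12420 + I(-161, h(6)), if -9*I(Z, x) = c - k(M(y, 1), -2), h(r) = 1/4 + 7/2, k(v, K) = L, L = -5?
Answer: 149059/12 ≈ 12422.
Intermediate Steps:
M(j, R) = 3*R
k(v, K) = -5
c = -77/4 (c = -¼*77 = -77/4 ≈ -19.250)
h(r) = 15/4 (h(r) = 1*(¼) + 7*(½) = ¼ + 7/2 = 15/4)
I(Z, x) = 19/12 (I(Z, x) = -(-77/4 - 1*(-5))/9 = -(-77/4 + 5)/9 = -⅑*(-57/4) = 19/12)
12420 + I(-161, h(6)) = 12420 + 19/12 = 149059/12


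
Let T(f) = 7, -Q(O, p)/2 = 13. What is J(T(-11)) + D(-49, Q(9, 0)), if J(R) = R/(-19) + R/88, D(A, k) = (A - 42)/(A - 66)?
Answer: 96607/192280 ≈ 0.50243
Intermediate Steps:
Q(O, p) = -26 (Q(O, p) = -2*13 = -26)
D(A, k) = (-42 + A)/(-66 + A)
J(R) = -69*R/1672 (J(R) = R*(-1/19) + R*(1/88) = -R/19 + R/88 = -69*R/1672)
J(T(-11)) + D(-49, Q(9, 0)) = -69/1672*7 + (-42 - 49)/(-66 - 49) = -483/1672 - 91/(-115) = -483/1672 - 1/115*(-91) = -483/1672 + 91/115 = 96607/192280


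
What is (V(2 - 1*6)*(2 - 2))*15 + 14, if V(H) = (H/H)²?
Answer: 14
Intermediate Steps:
V(H) = 1 (V(H) = 1² = 1)
(V(2 - 1*6)*(2 - 2))*15 + 14 = (1*(2 - 2))*15 + 14 = (1*0)*15 + 14 = 0*15 + 14 = 0 + 14 = 14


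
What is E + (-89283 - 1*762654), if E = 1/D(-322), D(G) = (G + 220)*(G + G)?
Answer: -55962037655/65688 ≈ -8.5194e+5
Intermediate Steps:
D(G) = 2*G*(220 + G) (D(G) = (220 + G)*(2*G) = 2*G*(220 + G))
E = 1/65688 (E = 1/(2*(-322)*(220 - 322)) = 1/(2*(-322)*(-102)) = 1/65688 ≈ 1.5223e-5)
E + (-89283 - 1*762654) = 1/65688 + (-89283 - 1*762654) = 1/65688 + (-89283 - 762654) = 1/65688 - 851937 = -55962037655/65688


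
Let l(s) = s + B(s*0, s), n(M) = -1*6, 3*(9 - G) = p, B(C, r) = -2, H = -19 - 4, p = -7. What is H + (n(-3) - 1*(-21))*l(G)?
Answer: 117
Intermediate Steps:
H = -23
G = 34/3 (G = 9 - 1/3*(-7) = 9 + 7/3 = 34/3 ≈ 11.333)
n(M) = -6
l(s) = -2 + s (l(s) = s - 2 = -2 + s)
H + (n(-3) - 1*(-21))*l(G) = -23 + (-6 - 1*(-21))*(-2 + 34/3) = -23 + (-6 + 21)*(28/3) = -23 + 15*(28/3) = -23 + 140 = 117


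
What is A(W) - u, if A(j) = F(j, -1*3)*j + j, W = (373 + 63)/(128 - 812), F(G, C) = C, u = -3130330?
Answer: 535286648/171 ≈ 3.1303e+6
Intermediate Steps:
W = -109/171 (W = 436/(-684) = 436*(-1/684) = -109/171 ≈ -0.63743)
A(j) = -2*j (A(j) = (-1*3)*j + j = -3*j + j = -2*j)
A(W) - u = -2*(-109/171) - 1*(-3130330) = 218/171 + 3130330 = 535286648/171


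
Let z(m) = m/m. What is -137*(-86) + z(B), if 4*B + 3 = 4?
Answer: 11783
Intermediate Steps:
B = ¼ (B = -¾ + (¼)*4 = -¾ + 1 = ¼ ≈ 0.25000)
z(m) = 1
-137*(-86) + z(B) = -137*(-86) + 1 = 11782 + 1 = 11783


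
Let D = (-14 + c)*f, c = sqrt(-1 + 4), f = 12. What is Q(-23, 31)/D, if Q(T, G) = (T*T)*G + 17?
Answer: -19152/193 - 1368*sqrt(3)/193 ≈ -111.51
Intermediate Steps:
c = sqrt(3) ≈ 1.7320
Q(T, G) = 17 + G*T**2 (Q(T, G) = T**2*G + 17 = G*T**2 + 17 = 17 + G*T**2)
D = -168 + 12*sqrt(3) (D = (-14 + sqrt(3))*12 = -168 + 12*sqrt(3) ≈ -147.22)
Q(-23, 31)/D = (17 + 31*(-23)**2)/(-168 + 12*sqrt(3)) = (17 + 31*529)/(-168 + 12*sqrt(3)) = (17 + 16399)/(-168 + 12*sqrt(3)) = 16416/(-168 + 12*sqrt(3))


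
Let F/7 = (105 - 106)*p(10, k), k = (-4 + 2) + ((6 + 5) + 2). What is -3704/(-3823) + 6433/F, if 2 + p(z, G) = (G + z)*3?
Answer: -3287393/233203 ≈ -14.097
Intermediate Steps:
k = 11 (k = -2 + (11 + 2) = -2 + 13 = 11)
p(z, G) = -2 + 3*G + 3*z (p(z, G) = -2 + (G + z)*3 = -2 + (3*G + 3*z) = -2 + 3*G + 3*z)
F = -427 (F = 7*((105 - 106)*(-2 + 3*11 + 3*10)) = 7*(-(-2 + 33 + 30)) = 7*(-1*61) = 7*(-61) = -427)
-3704/(-3823) + 6433/F = -3704/(-3823) + 6433/(-427) = -3704*(-1/3823) + 6433*(-1/427) = 3704/3823 - 919/61 = -3287393/233203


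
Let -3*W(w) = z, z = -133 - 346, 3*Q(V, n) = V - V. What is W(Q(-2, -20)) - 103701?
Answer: -310624/3 ≈ -1.0354e+5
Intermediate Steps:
Q(V, n) = 0 (Q(V, n) = (V - V)/3 = (⅓)*0 = 0)
z = -479
W(w) = 479/3 (W(w) = -⅓*(-479) = 479/3)
W(Q(-2, -20)) - 103701 = 479/3 - 103701 = -310624/3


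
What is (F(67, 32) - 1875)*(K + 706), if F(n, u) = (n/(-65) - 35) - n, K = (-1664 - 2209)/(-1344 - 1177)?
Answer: -229333747828/163865 ≈ -1.3995e+6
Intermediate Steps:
K = 3873/2521 (K = -3873/(-2521) = -3873*(-1/2521) = 3873/2521 ≈ 1.5363)
F(n, u) = -35 - 66*n/65 (F(n, u) = (-n/65 - 35) - n = (-35 - n/65) - n = -35 - 66*n/65)
(F(67, 32) - 1875)*(K + 706) = ((-35 - 66/65*67) - 1875)*(3873/2521 + 706) = ((-35 - 4422/65) - 1875)*(1783699/2521) = (-6697/65 - 1875)*(1783699/2521) = -128572/65*1783699/2521 = -229333747828/163865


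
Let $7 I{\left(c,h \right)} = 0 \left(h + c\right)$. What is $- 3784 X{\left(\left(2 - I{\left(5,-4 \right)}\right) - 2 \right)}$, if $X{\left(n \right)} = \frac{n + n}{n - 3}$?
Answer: $0$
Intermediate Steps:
$I{\left(c,h \right)} = 0$ ($I{\left(c,h \right)} = \frac{0 \left(h + c\right)}{7} = \frac{0 \left(c + h\right)}{7} = \frac{1}{7} \cdot 0 = 0$)
$X{\left(n \right)} = \frac{2 n}{-3 + n}$
$- 3784 X{\left(\left(2 - I{\left(5,-4 \right)}\right) - 2 \right)} = - 3784 \frac{2 \left(\left(2 - 0\right) - 2\right)}{-3 + \left(\left(2 - 0\right) - 2\right)} = - 3784 \frac{2 \left(\left(2 + 0\right) - 2\right)}{-3 + \left(\left(2 + 0\right) - 2\right)} = - 3784 \frac{2 \left(2 - 2\right)}{-3 + \left(2 - 2\right)} = - 3784 \cdot 2 \cdot 0 \frac{1}{-3 + 0} = - 3784 \cdot 2 \cdot 0 \frac{1}{-3} = - 3784 \cdot 2 \cdot 0 \left(- \frac{1}{3}\right) = \left(-3784\right) 0 = 0$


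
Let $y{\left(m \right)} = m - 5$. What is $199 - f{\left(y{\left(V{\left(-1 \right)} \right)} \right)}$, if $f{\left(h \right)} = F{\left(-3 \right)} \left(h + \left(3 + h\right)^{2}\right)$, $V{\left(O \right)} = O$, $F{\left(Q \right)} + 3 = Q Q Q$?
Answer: $289$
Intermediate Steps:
$F{\left(Q \right)} = -3 + Q^{3}$ ($F{\left(Q \right)} = -3 + Q Q Q = -3 + Q^{2} Q = -3 + Q^{3}$)
$y{\left(m \right)} = -5 + m$
$f{\left(h \right)} = - 30 h - 30 \left(3 + h\right)^{2}$ ($f{\left(h \right)} = \left(-3 + \left(-3\right)^{3}\right) \left(h + \left(3 + h\right)^{2}\right) = \left(-3 - 27\right) \left(h + \left(3 + h\right)^{2}\right) = - 30 \left(h + \left(3 + h\right)^{2}\right) = - 30 h - 30 \left(3 + h\right)^{2}$)
$199 - f{\left(y{\left(V{\left(-1 \right)} \right)} \right)} = 199 - \left(- 30 \left(-5 - 1\right) - 30 \left(3 - 6\right)^{2}\right) = 199 - \left(\left(-30\right) \left(-6\right) - 30 \left(3 - 6\right)^{2}\right) = 199 - \left(180 - 30 \left(-3\right)^{2}\right) = 199 - \left(180 - 270\right) = 199 - -90 = 199 + 90 = 289$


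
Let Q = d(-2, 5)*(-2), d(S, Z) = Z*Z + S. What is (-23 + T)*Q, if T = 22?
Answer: 46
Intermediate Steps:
d(S, Z) = S + Z² (d(S, Z) = Z² + S = S + Z²)
Q = -46 (Q = (-2 + 5²)*(-2) = (-2 + 25)*(-2) = 23*(-2) = -46)
(-23 + T)*Q = (-23 + 22)*(-46) = -1*(-46) = 46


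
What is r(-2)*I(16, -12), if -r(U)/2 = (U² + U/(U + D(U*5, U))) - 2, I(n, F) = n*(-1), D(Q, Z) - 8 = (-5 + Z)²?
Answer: 3456/55 ≈ 62.836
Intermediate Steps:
D(Q, Z) = 8 + (-5 + Z)²
I(n, F) = -n
r(U) = 4 - 2*U² - 2*U/(8 + U + (-5 + U)²) (r(U) = -2*((U² + U/(U + (8 + (-5 + U)²))) - 2) = -2*((U² + U/(8 + U + (-5 + U)²)) - 2) = -2*(-2 + U² + U/(8 + U + (-5 + U)²)) = 4 - 2*U² - 2*U/(8 + U + (-5 + U)²))
r(-2)*I(16, -12) = (2*(66 - 1*(-2)⁴ - 31*(-2)² - 19*(-2) + 9*(-2)³)/(33 + (-2)² - 9*(-2)))*(-1*16) = (2*(66 - 1*16 - 31*4 + 38 + 9*(-8))/(33 + 4 + 18))*(-16) = (2*(66 - 16 - 124 + 38 - 72)/55)*(-16) = (2*(1/55)*(-108))*(-16) = -216/55*(-16) = 3456/55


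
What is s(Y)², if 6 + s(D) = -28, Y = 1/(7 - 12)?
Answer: 1156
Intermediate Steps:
Y = -⅕ (Y = 1/(-5) = -⅕ ≈ -0.20000)
s(D) = -34 (s(D) = -6 - 28 = -34)
s(Y)² = (-34)² = 1156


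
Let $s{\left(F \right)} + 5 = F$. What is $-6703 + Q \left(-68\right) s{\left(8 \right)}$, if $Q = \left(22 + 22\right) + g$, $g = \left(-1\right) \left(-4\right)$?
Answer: $-16495$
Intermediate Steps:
$s{\left(F \right)} = -5 + F$
$g = 4$
$Q = 48$ ($Q = \left(22 + 22\right) + 4 = 44 + 4 = 48$)
$-6703 + Q \left(-68\right) s{\left(8 \right)} = -6703 + 48 \left(-68\right) \left(-5 + 8\right) = -6703 - 9792 = -16495$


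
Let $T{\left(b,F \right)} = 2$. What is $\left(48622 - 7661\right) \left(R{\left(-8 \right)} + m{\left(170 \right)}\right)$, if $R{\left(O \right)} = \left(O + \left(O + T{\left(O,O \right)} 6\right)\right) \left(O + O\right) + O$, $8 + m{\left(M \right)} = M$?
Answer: $8929498$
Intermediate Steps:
$m{\left(M \right)} = -8 + M$
$R{\left(O \right)} = O + 2 O \left(12 + 2 O\right)$ ($R{\left(O \right)} = \left(O + \left(O + 2 \cdot 6\right)\right) \left(O + O\right) + O = \left(O + \left(O + 12\right)\right) 2 O + O = \left(O + \left(12 + O\right)\right) 2 O + O = \left(12 + 2 O\right) 2 O + O = 2 O \left(12 + 2 O\right) + O = O + 2 O \left(12 + 2 O\right)$)
$\left(48622 - 7661\right) \left(R{\left(-8 \right)} + m{\left(170 \right)}\right) = \left(48622 - 7661\right) \left(- 8 \left(25 + 4 \left(-8\right)\right) + \left(-8 + 170\right)\right) = 40961 \left(- 8 \left(25 - 32\right) + 162\right) = 40961 \left(\left(-8\right) \left(-7\right) + 162\right) = 40961 \left(56 + 162\right) = 40961 \cdot 218 = 8929498$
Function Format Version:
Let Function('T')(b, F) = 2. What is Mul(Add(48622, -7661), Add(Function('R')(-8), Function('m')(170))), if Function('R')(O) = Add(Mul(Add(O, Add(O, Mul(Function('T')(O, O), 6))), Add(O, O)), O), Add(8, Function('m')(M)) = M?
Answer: 8929498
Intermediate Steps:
Function('m')(M) = Add(-8, M)
Function('R')(O) = Add(O, Mul(2, O, Add(12, Mul(2, O)))) (Function('R')(O) = Add(Mul(Add(O, Add(O, Mul(2, 6))), Add(O, O)), O) = Add(Mul(Add(O, Add(O, 12)), Mul(2, O)), O) = Add(Mul(Add(O, Add(12, O)), Mul(2, O)), O) = Add(Mul(Add(12, Mul(2, O)), Mul(2, O)), O) = Add(Mul(2, O, Add(12, Mul(2, O))), O) = Add(O, Mul(2, O, Add(12, Mul(2, O)))))
Mul(Add(48622, -7661), Add(Function('R')(-8), Function('m')(170))) = Mul(Add(48622, -7661), Add(Mul(-8, Add(25, Mul(4, -8))), Add(-8, 170))) = Mul(40961, Add(Mul(-8, Add(25, -32)), 162)) = Mul(40961, Add(Mul(-8, -7), 162)) = Mul(40961, Add(56, 162)) = Mul(40961, 218) = 8929498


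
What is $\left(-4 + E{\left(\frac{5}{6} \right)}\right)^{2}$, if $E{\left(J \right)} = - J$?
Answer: $\frac{841}{36} \approx 23.361$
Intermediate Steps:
$\left(-4 + E{\left(\frac{5}{6} \right)}\right)^{2} = \left(-4 - \frac{5}{6}\right)^{2} = \left(- \frac{29}{6}\right)^{2} = \frac{841}{36}$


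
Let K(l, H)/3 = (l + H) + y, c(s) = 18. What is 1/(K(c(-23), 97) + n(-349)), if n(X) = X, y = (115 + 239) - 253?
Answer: 1/299 ≈ 0.0033445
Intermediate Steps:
y = 101 (y = 354 - 253 = 101)
K(l, H) = 303 + 3*H + 3*l (K(l, H) = 3*((l + H) + 101) = 3*((H + l) + 101) = 3*(101 + H + l) = 303 + 3*H + 3*l)
1/(K(c(-23), 97) + n(-349)) = 1/((303 + 3*97 + 3*18) - 349) = 1/((303 + 291 + 54) - 349) = 1/(648 - 349) = 1/299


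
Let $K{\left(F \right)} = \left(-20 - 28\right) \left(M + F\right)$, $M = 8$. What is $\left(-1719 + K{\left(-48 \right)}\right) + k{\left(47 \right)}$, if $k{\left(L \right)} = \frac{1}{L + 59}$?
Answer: $\frac{21307}{106} \approx 201.01$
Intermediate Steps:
$k{\left(L \right)} = \frac{1}{59 + L}$
$K{\left(F \right)} = -384 - 48 F$ ($K{\left(F \right)} = \left(-20 - 28\right) \left(8 + F\right) = - 48 \left(8 + F\right) = -384 - 48 F$)
$\left(-1719 + K{\left(-48 \right)}\right) + k{\left(47 \right)} = \left(-1719 - -1920\right) + \frac{1}{59 + 47} = \left(-1719 + \left(-384 + 2304\right)\right) + \frac{1}{106} = \left(-1719 + 1920\right) + \frac{1}{106} = 201 + \frac{1}{106} = \frac{21307}{106}$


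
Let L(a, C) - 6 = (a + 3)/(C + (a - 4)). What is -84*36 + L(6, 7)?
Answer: -3017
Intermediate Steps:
L(a, C) = 6 + (3 + a)/(-4 + C + a) (L(a, C) = 6 + (a + 3)/(C + (a - 4)) = 6 + (3 + a)/(C + (-4 + a)) = 6 + (3 + a)/(-4 + C + a))
-84*36 + L(6, 7) = -84*36 + (-21 + 6*7 + 7*6)/(-4 + 7 + 6) = -3024 + (-21 + 42 + 42)/9 = -3024 + (1/9)*63 = -3024 + 7 = -3017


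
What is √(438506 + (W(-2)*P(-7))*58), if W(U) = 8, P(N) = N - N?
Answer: √438506 ≈ 662.20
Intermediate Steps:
P(N) = 0
√(438506 + (W(-2)*P(-7))*58) = √(438506 + (8*0)*58) = √(438506 + 0*58) = √(438506 + 0) = √438506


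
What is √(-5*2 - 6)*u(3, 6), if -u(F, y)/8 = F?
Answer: -96*I ≈ -96.0*I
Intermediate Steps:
u(F, y) = -8*F
√(-5*2 - 6)*u(3, 6) = √(-5*2 - 6)*(-8*3) = √(-10 - 6)*(-24) = √(-16)*(-24) = (4*I)*(-24) = -96*I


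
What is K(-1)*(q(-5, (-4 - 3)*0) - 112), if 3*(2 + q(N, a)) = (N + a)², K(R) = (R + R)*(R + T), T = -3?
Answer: -2536/3 ≈ -845.33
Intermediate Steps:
K(R) = 2*R*(-3 + R) (K(R) = (R + R)*(R - 3) = (2*R)*(-3 + R) = 2*R*(-3 + R))
q(N, a) = -2 + (N + a)²/3
K(-1)*(q(-5, (-4 - 3)*0) - 112) = (2*(-1)*(-3 - 1))*((-2 + (-5 + (-4 - 3)*0)²/3) - 112) = (2*(-1)*(-4))*((-2 + (-5 - 7*0)²/3) - 112) = 8*((-2 + (-5 + 0)²/3) - 112) = 8*((-2 + (⅓)*(-5)²) - 112) = 8*((-2 + (⅓)*25) - 112) = 8*((-2 + 25/3) - 112) = 8*(19/3 - 112) = 8*(-317/3) = -2536/3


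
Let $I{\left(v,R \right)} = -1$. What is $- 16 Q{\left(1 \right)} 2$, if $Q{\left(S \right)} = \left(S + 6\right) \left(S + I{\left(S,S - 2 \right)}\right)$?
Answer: $0$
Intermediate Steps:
$Q{\left(S \right)} = \left(-1 + S\right) \left(6 + S\right)$ ($Q{\left(S \right)} = \left(S + 6\right) \left(S - 1\right) = \left(6 + S\right) \left(-1 + S\right) = \left(-1 + S\right) \left(6 + S\right)$)
$- 16 Q{\left(1 \right)} 2 = - 16 \left(-6 + 1^{2} + 5 \cdot 1\right) 2 = - 16 \left(-6 + 1 + 5\right) 2 = \left(-16\right) 0 \cdot 2 = 0 \cdot 2 = 0$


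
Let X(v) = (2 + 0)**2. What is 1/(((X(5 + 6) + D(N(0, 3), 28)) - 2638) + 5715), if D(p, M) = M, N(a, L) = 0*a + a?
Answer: 1/3109 ≈ 0.00032165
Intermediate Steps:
N(a, L) = a (N(a, L) = 0 + a = a)
X(v) = 4 (X(v) = 2**2 = 4)
1/(((X(5 + 6) + D(N(0, 3), 28)) - 2638) + 5715) = 1/(((4 + 28) - 2638) + 5715) = 1/((32 - 2638) + 5715) = 1/(-2606 + 5715) = 1/3109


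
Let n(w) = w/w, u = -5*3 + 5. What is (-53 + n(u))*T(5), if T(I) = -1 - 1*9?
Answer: 520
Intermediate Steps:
T(I) = -10 (T(I) = -1 - 9 = -10)
u = -10 (u = -15 + 5 = -10)
n(w) = 1
(-53 + n(u))*T(5) = (-53 + 1)*(-10) = -52*(-10) = 520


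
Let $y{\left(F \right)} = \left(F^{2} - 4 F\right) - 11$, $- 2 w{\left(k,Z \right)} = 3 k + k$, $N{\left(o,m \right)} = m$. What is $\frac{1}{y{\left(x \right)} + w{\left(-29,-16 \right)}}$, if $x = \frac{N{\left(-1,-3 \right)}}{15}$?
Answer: $\frac{25}{1196} \approx 0.020903$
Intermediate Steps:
$w{\left(k,Z \right)} = - 2 k$ ($w{\left(k,Z \right)} = - \frac{3 k + k}{2} = - \frac{4 k}{2} = - 2 k$)
$x = - \frac{1}{5}$ ($x = - \frac{3}{15} = \left(-3\right) \frac{1}{15} = - \frac{1}{5} \approx -0.2$)
$y{\left(F \right)} = -11 + F^{2} - 4 F$
$\frac{1}{y{\left(x \right)} + w{\left(-29,-16 \right)}} = \frac{1}{\left(-11 + \left(- \frac{1}{5}\right)^{2} - - \frac{4}{5}\right) - -58} = \frac{1}{\left(-11 + \frac{1}{25} + \frac{4}{5}\right) + 58} = \frac{1}{- \frac{254}{25} + 58} = \frac{1}{\frac{1196}{25}} = \frac{25}{1196}$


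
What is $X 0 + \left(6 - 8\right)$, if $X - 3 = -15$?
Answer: $-2$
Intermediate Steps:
$X = -12$ ($X = 3 - 15 = -12$)
$X 0 + \left(6 - 8\right) = \left(-12\right) 0 + \left(6 - 8\right) = 0 + \left(6 - 8\right) = 0 - 2 = -2$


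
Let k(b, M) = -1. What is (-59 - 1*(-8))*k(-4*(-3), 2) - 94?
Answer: -43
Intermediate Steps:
(-59 - 1*(-8))*k(-4*(-3), 2) - 94 = (-59 - 1*(-8))*(-1) - 94 = (-59 + 8)*(-1) - 94 = -51*(-1) - 94 = 51 - 94 = -43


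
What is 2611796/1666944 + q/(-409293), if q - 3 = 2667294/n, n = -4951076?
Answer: 12251457245151851/7819359371175456 ≈ 1.5668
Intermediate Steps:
q = 6092967/2475538 (q = 3 + 2667294/(-4951076) = 3 + 2667294*(-1/4951076) = 3 - 1333647/2475538 = 6092967/2475538 ≈ 2.4613)
2611796/1666944 + q/(-409293) = 2611796/1666944 + (6092967/2475538)/(-409293) = 2611796*(1/1666944) + (6092967/2475538)*(-1/409293) = 652949/416736 - 2030989/337740124878 = 12251457245151851/7819359371175456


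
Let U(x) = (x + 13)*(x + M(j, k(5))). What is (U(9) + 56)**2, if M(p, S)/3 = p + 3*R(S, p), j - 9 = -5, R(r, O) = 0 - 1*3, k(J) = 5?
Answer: 5776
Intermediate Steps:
R(r, O) = -3 (R(r, O) = 0 - 3 = -3)
j = 4 (j = 9 - 5 = 4)
M(p, S) = -27 + 3*p (M(p, S) = 3*(p + 3*(-3)) = 3*(p - 9) = 3*(-9 + p) = -27 + 3*p)
U(x) = (-15 + x)*(13 + x) (U(x) = (x + 13)*(x + (-27 + 3*4)) = (13 + x)*(x + (-27 + 12)) = (13 + x)*(x - 15) = (13 + x)*(-15 + x) = (-15 + x)*(13 + x))
(U(9) + 56)**2 = ((-195 + 9**2 - 2*9) + 56)**2 = ((-195 + 81 - 18) + 56)**2 = (-132 + 56)**2 = (-76)**2 = 5776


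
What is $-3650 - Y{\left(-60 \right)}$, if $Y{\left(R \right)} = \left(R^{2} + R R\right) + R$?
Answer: $-10790$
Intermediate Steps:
$Y{\left(R \right)} = R + 2 R^{2}$ ($Y{\left(R \right)} = \left(R^{2} + R^{2}\right) + R = 2 R^{2} + R = R + 2 R^{2}$)
$-3650 - Y{\left(-60 \right)} = -3650 - - 60 \left(1 + 2 \left(-60\right)\right) = -3650 - - 60 \left(1 - 120\right) = -3650 - \left(-60\right) \left(-119\right) = -3650 - 7140 = -10790$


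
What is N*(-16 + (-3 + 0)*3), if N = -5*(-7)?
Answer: -875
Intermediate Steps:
N = 35
N*(-16 + (-3 + 0)*3) = 35*(-16 + (-3 + 0)*3) = 35*(-16 - 3*3) = 35*(-16 - 9) = 35*(-25) = -875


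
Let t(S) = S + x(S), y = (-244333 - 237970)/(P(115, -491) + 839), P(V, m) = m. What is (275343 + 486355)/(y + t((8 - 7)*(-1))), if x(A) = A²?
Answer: -265070904/482303 ≈ -549.59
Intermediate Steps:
y = -482303/348 (y = (-244333 - 237970)/(-491 + 839) = -482303/348 ≈ -1385.9)
t(S) = S + S²
(275343 + 486355)/(y + t((8 - 7)*(-1))) = (275343 + 486355)/(-482303/348 + ((8 - 7)*(-1))*(1 + (8 - 7)*(-1))) = 761698/(-482303/348 + (1*(-1))*(1 + 1*(-1))) = 761698/(-482303/348 - (1 - 1)) = 761698/(-482303/348 - 1*0) = 761698/(-482303/348 + 0) = 761698/(-482303/348) = 761698*(-348/482303) = -265070904/482303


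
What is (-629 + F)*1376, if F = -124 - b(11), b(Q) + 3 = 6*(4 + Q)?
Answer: -1155840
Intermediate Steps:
b(Q) = 21 + 6*Q (b(Q) = -3 + 6*(4 + Q) = -3 + (24 + 6*Q) = 21 + 6*Q)
F = -211 (F = -124 - (21 + 6*11) = -124 - (21 + 66) = -124 - 1*87 = -124 - 87 = -211)
(-629 + F)*1376 = (-629 - 211)*1376 = -840*1376 = -1155840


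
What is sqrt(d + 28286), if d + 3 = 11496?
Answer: sqrt(39779) ≈ 199.45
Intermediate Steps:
d = 11493 (d = -3 + 11496 = 11493)
sqrt(d + 28286) = sqrt(11493 + 28286) = sqrt(39779)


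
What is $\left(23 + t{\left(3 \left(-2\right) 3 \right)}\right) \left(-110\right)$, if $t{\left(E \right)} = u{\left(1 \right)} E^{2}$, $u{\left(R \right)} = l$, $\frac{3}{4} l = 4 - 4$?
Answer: $-2530$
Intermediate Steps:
$l = 0$ ($l = \frac{4 \left(4 - 4\right)}{3} = \frac{4}{3} \cdot 0 = 0$)
$u{\left(R \right)} = 0$
$t{\left(E \right)} = 0$ ($t{\left(E \right)} = 0 E^{2} = 0$)
$\left(23 + t{\left(3 \left(-2\right) 3 \right)}\right) \left(-110\right) = \left(23 + 0\right) \left(-110\right) = 23 \left(-110\right) = -2530$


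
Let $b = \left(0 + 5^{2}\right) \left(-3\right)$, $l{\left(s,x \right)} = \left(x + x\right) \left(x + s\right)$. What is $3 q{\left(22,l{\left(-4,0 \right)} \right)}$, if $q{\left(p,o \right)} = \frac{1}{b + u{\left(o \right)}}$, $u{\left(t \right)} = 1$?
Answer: $- \frac{3}{74} \approx -0.040541$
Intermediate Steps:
$l{\left(s,x \right)} = 2 x \left(s + x\right)$
$b = -75$ ($b = \left(0 + 25\right) \left(-3\right) = 25 \left(-3\right) = -75$)
$q{\left(p,o \right)} = - \frac{1}{74}$ ($q{\left(p,o \right)} = \frac{1}{-75 + 1} = \frac{1}{-74} = - \frac{1}{74}$)
$3 q{\left(22,l{\left(-4,0 \right)} \right)} = 3 \left(- \frac{1}{74}\right) = - \frac{3}{74}$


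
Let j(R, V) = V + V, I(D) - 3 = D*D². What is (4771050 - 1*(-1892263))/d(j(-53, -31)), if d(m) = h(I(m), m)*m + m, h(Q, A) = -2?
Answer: 6663313/62 ≈ 1.0747e+5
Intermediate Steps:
I(D) = 3 + D³ (I(D) = 3 + D*D² = 3 + D³)
j(R, V) = 2*V
d(m) = -m (d(m) = -2*m + m = -m)
(4771050 - 1*(-1892263))/d(j(-53, -31)) = (4771050 - 1*(-1892263))/((-2*(-31))) = (4771050 + 1892263)/((-1*(-62))) = 6663313/62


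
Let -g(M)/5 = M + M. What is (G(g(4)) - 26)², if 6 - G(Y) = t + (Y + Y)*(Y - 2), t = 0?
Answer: 11424400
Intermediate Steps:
g(M) = -10*M (g(M) = -5*(M + M) = -10*M)
G(Y) = 6 - 2*Y*(-2 + Y) (G(Y) = 6 - (0 + (Y + Y)*(Y - 2)) = 6 - (0 + (2*Y)*(-2 + Y)) = 6 - (0 + 2*Y*(-2 + Y)) = 6 - 2*Y*(-2 + Y))
(G(g(4)) - 26)² = ((6 - 2*(-10*4)² + 4*(-10*4)) - 26)² = ((6 - 2*(-40)² + 4*(-40)) - 26)² = ((6 - 2*1600 - 160) - 26)² = ((6 - 3200 - 160) - 26)² = (-3354 - 26)² = (-3380)² = 11424400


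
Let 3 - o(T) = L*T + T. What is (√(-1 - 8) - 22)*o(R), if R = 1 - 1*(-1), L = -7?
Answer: -330 + 45*I ≈ -330.0 + 45.0*I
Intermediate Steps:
R = 2 (R = 1 + 1 = 2)
o(T) = 3 + 6*T (o(T) = 3 - (-7*T + T) = 3 - (-6)*T = 3 + 6*T)
(√(-1 - 8) - 22)*o(R) = (√(-1 - 8) - 22)*(3 + 6*2) = (√(-9) - 22)*(3 + 12) = (3*I - 22)*15 = (-22 + 3*I)*15 = -330 + 45*I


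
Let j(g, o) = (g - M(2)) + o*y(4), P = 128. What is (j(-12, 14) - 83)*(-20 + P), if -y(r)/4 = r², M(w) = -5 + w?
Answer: -106704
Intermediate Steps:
y(r) = -4*r²
j(g, o) = 3 + g - 64*o (j(g, o) = (g - (-5 + 2)) + o*(-4*4²) = (g - 1*(-3)) + o*(-4*16) = (g + 3) + o*(-64) = (3 + g) - 64*o = 3 + g - 64*o)
(j(-12, 14) - 83)*(-20 + P) = ((3 - 12 - 64*14) - 83)*(-20 + 128) = ((3 - 12 - 896) - 83)*108 = (-905 - 83)*108 = -988*108 = -106704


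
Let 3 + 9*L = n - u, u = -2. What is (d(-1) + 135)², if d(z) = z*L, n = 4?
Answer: 163216/9 ≈ 18135.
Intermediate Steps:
L = ⅓ (L = -⅓ + (4 - 1*(-2))/9 = -⅓ + (4 + 2)/9 = -⅓ + (⅑)*6 = -⅓ + ⅔ = ⅓ ≈ 0.33333)
d(z) = z/3 (d(z) = z*(⅓) = z/3)
(d(-1) + 135)² = ((⅓)*(-1) + 135)² = (-⅓ + 135)² = (404/3)² = 163216/9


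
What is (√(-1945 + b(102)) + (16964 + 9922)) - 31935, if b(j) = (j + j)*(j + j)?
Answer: -5049 + √39671 ≈ -4849.8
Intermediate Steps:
b(j) = 4*j² (b(j) = (2*j)*(2*j) = 4*j²)
(√(-1945 + b(102)) + (16964 + 9922)) - 31935 = (√(-1945 + 4*102²) + (16964 + 9922)) - 31935 = (√(-1945 + 4*10404) + 26886) - 31935 = (√(-1945 + 41616) + 26886) - 31935 = (√39671 + 26886) - 31935 = (26886 + √39671) - 31935 = -5049 + √39671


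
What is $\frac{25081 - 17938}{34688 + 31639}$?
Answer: $\frac{2381}{22109} \approx 0.10769$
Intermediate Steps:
$\frac{25081 - 17938}{34688 + 31639} = \frac{25081 - 17938}{66327} = 7143 \cdot \frac{1}{66327} = \frac{2381}{22109}$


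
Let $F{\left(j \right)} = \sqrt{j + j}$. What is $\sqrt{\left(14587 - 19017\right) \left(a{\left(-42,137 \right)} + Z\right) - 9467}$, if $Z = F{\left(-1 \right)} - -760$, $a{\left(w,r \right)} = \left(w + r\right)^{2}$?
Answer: $\sqrt{-43357017 - 4430 i \sqrt{2}} \approx 0.48 - 6584.6 i$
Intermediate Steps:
$a{\left(w,r \right)} = \left(r + w\right)^{2}$
$F{\left(j \right)} = \sqrt{2} \sqrt{j}$ ($F{\left(j \right)} = \sqrt{2 j} = \sqrt{2} \sqrt{j}$)
$Z = 760 + i \sqrt{2}$ ($Z = \sqrt{2} \sqrt{-1} - -760 = \sqrt{2} i + 760 = i \sqrt{2} + 760 = 760 + i \sqrt{2} \approx 760.0 + 1.4142 i$)
$\sqrt{\left(14587 - 19017\right) \left(a{\left(-42,137 \right)} + Z\right) - 9467} = \sqrt{\left(14587 - 19017\right) \left(\left(137 - 42\right)^{2} + \left(760 + i \sqrt{2}\right)\right) - 9467} = \sqrt{- 4430 \left(95^{2} + \left(760 + i \sqrt{2}\right)\right) - 9467} = \sqrt{- 4430 \left(9025 + \left(760 + i \sqrt{2}\right)\right) - 9467} = \sqrt{- 4430 \left(9785 + i \sqrt{2}\right) - 9467} = \sqrt{\left(-43347550 - 4430 i \sqrt{2}\right) - 9467} = \sqrt{-43357017 - 4430 i \sqrt{2}}$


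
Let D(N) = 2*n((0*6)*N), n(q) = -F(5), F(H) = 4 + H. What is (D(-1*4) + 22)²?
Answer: 16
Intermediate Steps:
n(q) = -9 (n(q) = -(4 + 5) = -1*9 = -9)
D(N) = -18 (D(N) = 2*(-9) = -18)
(D(-1*4) + 22)² = (-18 + 22)² = 4² = 16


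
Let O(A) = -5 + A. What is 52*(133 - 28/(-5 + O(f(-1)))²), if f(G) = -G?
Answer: 558740/81 ≈ 6898.0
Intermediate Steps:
52*(133 - 28/(-5 + O(f(-1)))²) = 52*(133 - 28/(-5 + (-5 - 1*(-1)))²) = 52*(133 - 28/(-5 + (-5 + 1))²) = 52*(133 - 28/(-5 - 4)²) = 52*(133 - 28/((-9)²)) = 52*(133 - 28/81) = 52*(10745/81) = 558740/81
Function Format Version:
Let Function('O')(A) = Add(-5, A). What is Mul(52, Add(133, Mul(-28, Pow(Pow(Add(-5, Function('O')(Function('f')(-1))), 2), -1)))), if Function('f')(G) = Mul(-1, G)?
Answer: Rational(558740, 81) ≈ 6898.0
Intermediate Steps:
Mul(52, Add(133, Mul(-28, Pow(Pow(Add(-5, Function('O')(Function('f')(-1))), 2), -1)))) = Mul(52, Add(133, Mul(-28, Pow(Pow(Add(-5, Add(-5, Mul(-1, -1))), 2), -1)))) = Mul(52, Add(133, Mul(-28, Pow(Pow(Add(-5, Add(-5, 1)), 2), -1)))) = Mul(52, Add(133, Mul(-28, Pow(Pow(Add(-5, -4), 2), -1)))) = Mul(52, Add(133, Mul(-28, Pow(Pow(-9, 2), -1)))) = Mul(52, Add(133, Mul(-28, Pow(81, -1)))) = Mul(52, Add(133, Mul(-28, Rational(1, 81)))) = Mul(52, Add(133, Rational(-28, 81))) = Mul(52, Rational(10745, 81)) = Rational(558740, 81)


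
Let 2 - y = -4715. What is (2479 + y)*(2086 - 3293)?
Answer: -8685572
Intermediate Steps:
y = 4717 (y = 2 - 1*(-4715) = 2 + 4715 = 4717)
(2479 + y)*(2086 - 3293) = (2479 + 4717)*(2086 - 3293) = 7196*(-1207) = -8685572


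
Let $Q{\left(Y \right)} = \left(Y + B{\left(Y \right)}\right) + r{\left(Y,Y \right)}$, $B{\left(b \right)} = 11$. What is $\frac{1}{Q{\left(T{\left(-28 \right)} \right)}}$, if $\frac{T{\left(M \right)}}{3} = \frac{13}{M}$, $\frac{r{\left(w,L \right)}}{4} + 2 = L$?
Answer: $- \frac{28}{111} \approx -0.25225$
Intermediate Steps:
$r{\left(w,L \right)} = -8 + 4 L$
$T{\left(M \right)} = \frac{39}{M}$ ($T{\left(M \right)} = 3 \frac{13}{M} = \frac{39}{M}$)
$Q{\left(Y \right)} = 3 + 5 Y$ ($Q{\left(Y \right)} = \left(Y + 11\right) + \left(-8 + 4 Y\right) = \left(11 + Y\right) + \left(-8 + 4 Y\right) = 3 + 5 Y$)
$\frac{1}{Q{\left(T{\left(-28 \right)} \right)}} = \frac{1}{3 + 5 \frac{39}{-28}} = \frac{1}{3 + 5 \cdot 39 \left(- \frac{1}{28}\right)} = \frac{1}{3 + 5 \left(- \frac{39}{28}\right)} = \frac{1}{3 - \frac{195}{28}} = \frac{1}{- \frac{111}{28}} = - \frac{28}{111}$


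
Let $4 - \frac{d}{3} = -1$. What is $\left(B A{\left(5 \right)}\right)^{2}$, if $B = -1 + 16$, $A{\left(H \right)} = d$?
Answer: $50625$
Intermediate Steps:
$d = 15$ ($d = 12 - -3 = 12 + 3 = 15$)
$A{\left(H \right)} = 15$
$B = 15$
$\left(B A{\left(5 \right)}\right)^{2} = \left(15 \cdot 15\right)^{2} = 225^{2} = 50625$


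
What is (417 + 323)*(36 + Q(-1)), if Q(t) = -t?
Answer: 27380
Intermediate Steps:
(417 + 323)*(36 + Q(-1)) = (417 + 323)*(36 - 1*(-1)) = 740*(36 + 1) = 740*37 = 27380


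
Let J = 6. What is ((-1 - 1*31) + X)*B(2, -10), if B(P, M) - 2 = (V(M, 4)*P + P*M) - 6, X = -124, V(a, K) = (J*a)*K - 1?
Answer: 78936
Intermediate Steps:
V(a, K) = -1 + 6*K*a (V(a, K) = (6*a)*K - 1 = 6*K*a - 1 = -1 + 6*K*a)
B(P, M) = -4 + M*P + P*(-1 + 24*M) (B(P, M) = 2 + (((-1 + 6*4*M)*P + P*M) - 6) = 2 + (((-1 + 24*M)*P + M*P) - 6) = 2 + ((P*(-1 + 24*M) + M*P) - 6) = 2 + ((M*P + P*(-1 + 24*M)) - 6) = 2 + (-6 + M*P + P*(-1 + 24*M)) = -4 + M*P + P*(-1 + 24*M))
((-1 - 1*31) + X)*B(2, -10) = ((-1 - 1*31) - 124)*(-4 - 1*2 + 25*(-10)*2) = ((-1 - 31) - 124)*(-4 - 2 - 500) = (-32 - 124)*(-506) = -156*(-506) = 78936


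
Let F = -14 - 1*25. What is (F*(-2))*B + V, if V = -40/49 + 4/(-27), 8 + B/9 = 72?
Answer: 59438468/1323 ≈ 44927.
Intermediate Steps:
B = 576 (B = -72 + 9*72 = -72 + 648 = 576)
V = -1276/1323 (V = -40*1/49 + 4*(-1/27) = -40/49 - 4/27 = -1276/1323 ≈ -0.96447)
F = -39 (F = -14 - 25 = -39)
(F*(-2))*B + V = -39*(-2)*576 - 1276/1323 = 78*576 - 1276/1323 = 44928 - 1276/1323 = 59438468/1323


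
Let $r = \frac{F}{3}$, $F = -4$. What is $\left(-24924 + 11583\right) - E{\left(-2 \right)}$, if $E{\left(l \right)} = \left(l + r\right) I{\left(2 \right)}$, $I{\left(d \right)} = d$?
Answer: $- \frac{40003}{3} \approx -13334.0$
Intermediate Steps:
$r = - \frac{4}{3} \approx -1.3333$
$E{\left(l \right)} = - \frac{8}{3} + 2 l$ ($E{\left(l \right)} = \left(l - \frac{4}{3}\right) 2 = \left(- \frac{4}{3} + l\right) 2 = - \frac{8}{3} + 2 l$)
$\left(-24924 + 11583\right) - E{\left(-2 \right)} = \left(-24924 + 11583\right) - \left(- \frac{8}{3} + 2 \left(-2\right)\right) = -13341 - \left(- \frac{8}{3} - 4\right) = -13341 - - \frac{20}{3} = -13341 + \frac{20}{3} = - \frac{40003}{3}$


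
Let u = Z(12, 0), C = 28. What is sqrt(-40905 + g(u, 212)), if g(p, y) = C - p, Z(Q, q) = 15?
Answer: 2*I*sqrt(10223) ≈ 202.22*I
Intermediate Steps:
u = 15
g(p, y) = 28 - p
sqrt(-40905 + g(u, 212)) = sqrt(-40905 + (28 - 1*15)) = sqrt(-40905 + (28 - 15)) = sqrt(-40905 + 13) = sqrt(-40892) = 2*I*sqrt(10223)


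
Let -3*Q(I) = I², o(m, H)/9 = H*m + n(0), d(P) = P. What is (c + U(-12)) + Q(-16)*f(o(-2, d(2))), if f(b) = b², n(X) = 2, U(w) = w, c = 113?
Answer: -27547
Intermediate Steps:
o(m, H) = 18 + 9*H*m (o(m, H) = 9*(H*m + 2) = 9*(2 + H*m) = 18 + 9*H*m)
Q(I) = -I²/3
(c + U(-12)) + Q(-16)*f(o(-2, d(2))) = (113 - 12) + (-⅓*(-16)²)*(18 + 9*2*(-2))² = 101 + (-⅓*256)*(18 - 36)² = 101 - 256/3*(-18)² = 101 - 256/3*324 = 101 - 27648 = -27547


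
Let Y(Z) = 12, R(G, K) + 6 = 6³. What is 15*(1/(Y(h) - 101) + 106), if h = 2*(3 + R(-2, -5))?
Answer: 141495/89 ≈ 1589.8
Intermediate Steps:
R(G, K) = 210 (R(G, K) = -6 + 6³ = -6 + 216 = 210)
h = 426 (h = 2*(3 + 210) = 2*213 = 426)
15*(1/(Y(h) - 101) + 106) = 15*(1/(12 - 101) + 106) = 15*(1/(-89) + 106) = 15*(-1/89 + 106) = 15*(9433/89) = 141495/89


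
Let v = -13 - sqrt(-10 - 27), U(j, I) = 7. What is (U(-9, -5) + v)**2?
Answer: -1 + 12*I*sqrt(37) ≈ -1.0 + 72.993*I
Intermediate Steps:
v = -13 - I*sqrt(37) (v = -13 - sqrt(-37) = -13 - I*sqrt(37) ≈ -13.0 - 6.0828*I)
(U(-9, -5) + v)**2 = (7 + (-13 - I*sqrt(37)))**2 = (-6 - I*sqrt(37))**2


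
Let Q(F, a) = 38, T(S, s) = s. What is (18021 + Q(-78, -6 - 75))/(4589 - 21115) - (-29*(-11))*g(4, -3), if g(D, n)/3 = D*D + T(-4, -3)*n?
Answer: -395402609/16526 ≈ -23926.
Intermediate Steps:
g(D, n) = -9*n + 3*D² (g(D, n) = 3*(D*D - 3*n) = 3*(D² - 3*n) = -9*n + 3*D²)
(18021 + Q(-78, -6 - 75))/(4589 - 21115) - (-29*(-11))*g(4, -3) = (18021 + 38)/(4589 - 21115) - (-29*(-11))*(-9*(-3) + 3*4²) = 18059/(-16526) - 319*(27 + 3*16) = 18059*(-1/16526) - 319*(27 + 48) = -18059/16526 - 319*75 = -18059/16526 - 1*23925 = -18059/16526 - 23925 = -395402609/16526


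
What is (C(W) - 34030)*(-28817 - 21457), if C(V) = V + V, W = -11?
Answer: 1711930248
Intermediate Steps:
C(V) = 2*V
(C(W) - 34030)*(-28817 - 21457) = (2*(-11) - 34030)*(-28817 - 21457) = (-22 - 34030)*(-50274) = -34052*(-50274) = 1711930248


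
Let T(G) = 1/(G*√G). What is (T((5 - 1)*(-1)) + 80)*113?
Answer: 9040 + 113*I/8 ≈ 9040.0 + 14.125*I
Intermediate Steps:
T(G) = G^(-3/2) (T(G) = 1/(G^(3/2)) = G^(-3/2))
(T((5 - 1)*(-1)) + 80)*113 = (((5 - 1)*(-1))^(-3/2) + 80)*113 = ((4*(-1))^(-3/2) + 80)*113 = ((-4)^(-3/2) + 80)*113 = (I/8 + 80)*113 = (80 + I/8)*113 = 9040 + 113*I/8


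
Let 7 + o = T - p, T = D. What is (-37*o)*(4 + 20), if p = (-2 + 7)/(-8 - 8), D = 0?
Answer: 11877/2 ≈ 5938.5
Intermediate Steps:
T = 0
p = -5/16 (p = 5/(-16) = 5*(-1/16) = -5/16 ≈ -0.31250)
o = -107/16 (o = -7 + (0 - 1*(-5/16)) = -7 + (0 + 5/16) = -7 + 5/16 = -107/16 ≈ -6.6875)
(-37*o)*(4 + 20) = (-37*(-107/16))*(4 + 20) = (3959/16)*24 = 11877/2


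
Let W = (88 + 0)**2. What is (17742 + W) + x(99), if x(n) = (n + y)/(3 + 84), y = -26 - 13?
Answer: 739114/29 ≈ 25487.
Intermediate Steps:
y = -39
W = 7744 (W = 88**2 = 7744)
x(n) = -13/29 + n/87 (x(n) = (n - 39)/(3 + 84) = (-39 + n)/87 = (-39 + n)*(1/87) = -13/29 + n/87)
(17742 + W) + x(99) = (17742 + 7744) + (-13/29 + (1/87)*99) = 25486 + (-13/29 + 33/29) = 25486 + 20/29 = 739114/29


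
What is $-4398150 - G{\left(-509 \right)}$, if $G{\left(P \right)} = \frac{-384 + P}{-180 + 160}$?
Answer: $- \frac{87963893}{20} \approx -4.3982 \cdot 10^{6}$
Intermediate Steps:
$G{\left(P \right)} = \frac{96}{5} - \frac{P}{20}$ ($G{\left(P \right)} = \frac{-384 + P}{-20} = \left(-384 + P\right) \left(- \frac{1}{20}\right) = \frac{96}{5} - \frac{P}{20}$)
$-4398150 - G{\left(-509 \right)} = -4398150 - \left(\frac{96}{5} - - \frac{509}{20}\right) = -4398150 - \left(\frac{96}{5} + \frac{509}{20}\right) = -4398150 - \frac{893}{20} = - \frac{87963893}{20}$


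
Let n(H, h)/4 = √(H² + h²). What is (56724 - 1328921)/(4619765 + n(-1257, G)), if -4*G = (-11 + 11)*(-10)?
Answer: -1272197/4624793 ≈ -0.27508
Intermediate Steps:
G = 0 (G = -(-11 + 11)*(-10)/4 = -0*(-10) = -¼*0 = 0)
n(H, h) = 4*√(H² + h²)
(56724 - 1328921)/(4619765 + n(-1257, G)) = (56724 - 1328921)/(4619765 + 4*√((-1257)² + 0²)) = -1272197/(4619765 + 4*√(1580049 + 0)) = -1272197/(4619765 + 4*√1580049) = -1272197/(4619765 + 4*1257) = -1272197/(4619765 + 5028) = -1272197/4624793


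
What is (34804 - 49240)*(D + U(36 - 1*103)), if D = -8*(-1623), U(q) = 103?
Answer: -188923932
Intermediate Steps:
D = 12984
(34804 - 49240)*(D + U(36 - 1*103)) = (34804 - 49240)*(12984 + 103) = -14436*13087 = -188923932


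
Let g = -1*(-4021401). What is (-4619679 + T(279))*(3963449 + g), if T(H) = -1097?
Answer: -36896203243600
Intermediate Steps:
g = 4021401
(-4619679 + T(279))*(3963449 + g) = (-4619679 - 1097)*(3963449 + 4021401) = -4620776*7984850 = -36896203243600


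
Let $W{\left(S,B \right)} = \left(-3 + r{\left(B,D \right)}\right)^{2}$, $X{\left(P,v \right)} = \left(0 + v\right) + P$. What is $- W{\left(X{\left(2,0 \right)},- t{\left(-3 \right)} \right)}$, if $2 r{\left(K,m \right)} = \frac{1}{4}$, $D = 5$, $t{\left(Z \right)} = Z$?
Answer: $- \frac{529}{64} \approx -8.2656$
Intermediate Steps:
$X{\left(P,v \right)} = P + v$ ($X{\left(P,v \right)} = v + P = P + v$)
$r{\left(K,m \right)} = \frac{1}{8}$ ($r{\left(K,m \right)} = \frac{1}{2 \cdot 4} = \frac{1}{2} \cdot \frac{1}{4} = \frac{1}{8}$)
$W{\left(S,B \right)} = \frac{529}{64}$ ($W{\left(S,B \right)} = \left(-3 + \frac{1}{8}\right)^{2} = \left(- \frac{23}{8}\right)^{2} = \frac{529}{64}$)
$- W{\left(X{\left(2,0 \right)},- t{\left(-3 \right)} \right)} = \left(-1\right) \frac{529}{64} = - \frac{529}{64}$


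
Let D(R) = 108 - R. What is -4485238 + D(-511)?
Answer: -4484619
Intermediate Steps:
-4485238 + D(-511) = -4485238 + (108 - 1*(-511)) = -4485238 + (108 + 511) = -4485238 + 619 = -4484619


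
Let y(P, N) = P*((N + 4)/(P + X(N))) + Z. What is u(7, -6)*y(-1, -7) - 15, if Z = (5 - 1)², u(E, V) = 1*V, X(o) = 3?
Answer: -120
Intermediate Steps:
u(E, V) = V
Z = 16 (Z = 4² = 16)
y(P, N) = 16 + P*(4 + N)/(3 + P) (y(P, N) = P*((N + 4)/(P + 3)) + 16 = P*((4 + N)/(3 + P)) + 16 = P*(4 + N)/(3 + P) + 16 = 16 + P*(4 + N)/(3 + P))
u(7, -6)*y(-1, -7) - 15 = -6*(48 + 20*(-1) - 7*(-1))/(3 - 1) - 15 = -6*(48 - 20 + 7)/2 - 15 = -3*35 - 15 = -6*35/2 - 15 = -105 - 15 = -120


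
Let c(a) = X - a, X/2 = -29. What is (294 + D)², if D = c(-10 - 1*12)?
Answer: 66564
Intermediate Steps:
X = -58 (X = 2*(-29) = -58)
c(a) = -58 - a
D = -36 (D = -58 - (-10 - 1*12) = -58 - (-10 - 12) = -58 - 1*(-22) = -58 + 22 = -36)
(294 + D)² = (294 - 36)² = 258² = 66564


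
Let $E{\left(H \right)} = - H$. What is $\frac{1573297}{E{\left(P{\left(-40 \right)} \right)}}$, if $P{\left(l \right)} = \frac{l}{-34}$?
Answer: $- \frac{26746049}{20} \approx -1.3373 \cdot 10^{6}$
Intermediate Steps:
$P{\left(l \right)} = - \frac{l}{34}$ ($P{\left(l \right)} = l \left(- \frac{1}{34}\right) = - \frac{l}{34}$)
$\frac{1573297}{E{\left(P{\left(-40 \right)} \right)}} = \frac{1573297}{\left(-1\right) \left(\left(- \frac{1}{34}\right) \left(-40\right)\right)} = \frac{1573297}{\left(-1\right) \frac{20}{17}} = \frac{1573297}{- \frac{20}{17}} = 1573297 \left(- \frac{17}{20}\right) = - \frac{26746049}{20}$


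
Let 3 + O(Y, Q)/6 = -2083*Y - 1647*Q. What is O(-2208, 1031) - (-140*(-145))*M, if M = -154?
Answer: 20533424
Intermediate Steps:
O(Y, Q) = -18 - 12498*Y - 9882*Q (O(Y, Q) = -18 + 6*(-2083*Y - 1647*Q) = -18 + (-12498*Y - 9882*Q) = -18 - 12498*Y - 9882*Q)
O(-2208, 1031) - (-140*(-145))*M = (-18 - 12498*(-2208) - 9882*1031) - (-140*(-145))*(-154) = (-18 + 27595584 - 10188342) - 20300*(-154) = 17407224 - 1*(-3126200) = 17407224 + 3126200 = 20533424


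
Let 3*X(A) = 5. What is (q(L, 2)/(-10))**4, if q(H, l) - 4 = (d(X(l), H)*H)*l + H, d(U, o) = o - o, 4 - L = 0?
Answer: 256/625 ≈ 0.40960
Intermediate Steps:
L = 4 (L = 4 - 1*0 = 4 + 0 = 4)
X(A) = 5/3 (X(A) = (1/3)*5 = 5/3)
d(U, o) = 0
q(H, l) = 4 + H (q(H, l) = 4 + ((0*H)*l + H) = 4 + (0*l + H) = 4 + (0 + H) = 4 + H)
(q(L, 2)/(-10))**4 = ((4 + 4)/(-10))**4 = (8*(-1/10))**4 = (-4/5)**4 = 256/625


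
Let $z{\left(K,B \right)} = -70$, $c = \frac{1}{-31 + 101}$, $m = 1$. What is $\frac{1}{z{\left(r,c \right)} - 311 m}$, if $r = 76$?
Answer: $- \frac{1}{381} \approx -0.0026247$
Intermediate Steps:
$c = \frac{1}{70} \approx 0.014286$
$\frac{1}{z{\left(r,c \right)} - 311 m} = \frac{1}{-70 - 311} = \frac{1}{-381} = - \frac{1}{381}$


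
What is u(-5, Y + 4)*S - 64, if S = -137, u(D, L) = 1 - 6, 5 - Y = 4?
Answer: 621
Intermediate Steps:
Y = 1 (Y = 5 - 1*4 = 5 - 4 = 1)
u(D, L) = -5
u(-5, Y + 4)*S - 64 = -5*(-137) - 64 = 685 - 64 = 621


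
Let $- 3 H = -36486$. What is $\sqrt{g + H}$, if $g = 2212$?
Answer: $\sqrt{14374} \approx 119.89$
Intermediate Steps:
$H = 12162$ ($H = \left(- \frac{1}{3}\right) \left(-36486\right) = 12162$)
$\sqrt{g + H} = \sqrt{2212 + 12162} = \sqrt{14374}$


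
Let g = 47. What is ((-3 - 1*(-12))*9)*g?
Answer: 3807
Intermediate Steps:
((-3 - 1*(-12))*9)*g = ((-3 - 1*(-12))*9)*47 = ((-3 + 12)*9)*47 = (9*9)*47 = 81*47 = 3807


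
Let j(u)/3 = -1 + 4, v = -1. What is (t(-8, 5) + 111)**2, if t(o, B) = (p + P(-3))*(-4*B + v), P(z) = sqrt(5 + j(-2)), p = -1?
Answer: 23598 - 5544*sqrt(14) ≈ 2854.3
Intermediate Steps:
j(u) = 9 (j(u) = 3*(-1 + 4) = 3*3 = 9)
P(z) = sqrt(14) (P(z) = sqrt(5 + 9) = sqrt(14))
t(o, B) = (-1 + sqrt(14))*(-1 - 4*B) (t(o, B) = (-1 + sqrt(14))*(-4*B - 1) = (-1 + sqrt(14))*(-1 - 4*B))
(t(-8, 5) + 111)**2 = ((1 - sqrt(14) + 4*5 - 4*5*sqrt(14)) + 111)**2 = ((1 - sqrt(14) + 20 - 20*sqrt(14)) + 111)**2 = ((21 - 21*sqrt(14)) + 111)**2 = (132 - 21*sqrt(14))**2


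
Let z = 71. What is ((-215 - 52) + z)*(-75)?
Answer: 14700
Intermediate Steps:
((-215 - 52) + z)*(-75) = ((-215 - 52) + 71)*(-75) = (-267 + 71)*(-75) = -196*(-75) = 14700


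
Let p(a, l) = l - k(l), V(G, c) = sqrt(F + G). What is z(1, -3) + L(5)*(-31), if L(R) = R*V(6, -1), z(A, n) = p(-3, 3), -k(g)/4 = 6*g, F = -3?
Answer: 75 - 155*sqrt(3) ≈ -193.47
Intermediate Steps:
k(g) = -24*g
V(G, c) = sqrt(-3 + G)
p(a, l) = 25*l (p(a, l) = l - (-24)*l = l + 24*l = 25*l)
z(A, n) = 75 (z(A, n) = 25*3 = 75)
L(R) = R*sqrt(3) (L(R) = R*sqrt(-3 + 6) = R*sqrt(3))
z(1, -3) + L(5)*(-31) = 75 + (5*sqrt(3))*(-31) = 75 - 155*sqrt(3)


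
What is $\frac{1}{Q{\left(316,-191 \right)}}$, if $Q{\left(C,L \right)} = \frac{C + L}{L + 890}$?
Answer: $\frac{699}{125} \approx 5.592$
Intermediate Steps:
$Q{\left(C,L \right)} = \frac{C + L}{890 + L}$
$\frac{1}{Q{\left(316,-191 \right)}} = \frac{1}{\frac{1}{890 - 191} \left(316 - 191\right)} = \frac{1}{\frac{1}{699} \cdot 125} = \frac{1}{\frac{125}{699}} = \frac{699}{125}$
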